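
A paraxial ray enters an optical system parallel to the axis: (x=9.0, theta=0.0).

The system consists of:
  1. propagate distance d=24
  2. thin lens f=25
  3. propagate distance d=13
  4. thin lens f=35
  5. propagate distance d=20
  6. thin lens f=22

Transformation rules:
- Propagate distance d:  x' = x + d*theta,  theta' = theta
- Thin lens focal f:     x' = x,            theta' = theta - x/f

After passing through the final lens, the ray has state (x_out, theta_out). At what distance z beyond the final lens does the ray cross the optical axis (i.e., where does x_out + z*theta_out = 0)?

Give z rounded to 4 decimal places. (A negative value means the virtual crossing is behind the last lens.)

Initial: x=9.0000 theta=0.0000
After 1 (propagate distance d=24): x=9.0000 theta=0.0000
After 2 (thin lens f=25): x=9.0000 theta=-0.3600
After 3 (propagate distance d=13): x=4.3200 theta=-0.3600
After 4 (thin lens f=35): x=4.3200 theta=-423/875 (≈-0.4834)
After 5 (propagate distance d=20): x=-936/175 (≈-5.3486) theta=-423/875 (≈-0.4834)
After 6 (thin lens f=22): x=-936/175 (≈-5.3486) theta=-2313/9625 (≈-0.2403)
z_focus = -x_out/theta_out = -(-936/175)/(-2313/9625) = -5720/257 ≈ -22.2568
Rounded to 4 decimal places: z = -22.2568

Answer: -22.2568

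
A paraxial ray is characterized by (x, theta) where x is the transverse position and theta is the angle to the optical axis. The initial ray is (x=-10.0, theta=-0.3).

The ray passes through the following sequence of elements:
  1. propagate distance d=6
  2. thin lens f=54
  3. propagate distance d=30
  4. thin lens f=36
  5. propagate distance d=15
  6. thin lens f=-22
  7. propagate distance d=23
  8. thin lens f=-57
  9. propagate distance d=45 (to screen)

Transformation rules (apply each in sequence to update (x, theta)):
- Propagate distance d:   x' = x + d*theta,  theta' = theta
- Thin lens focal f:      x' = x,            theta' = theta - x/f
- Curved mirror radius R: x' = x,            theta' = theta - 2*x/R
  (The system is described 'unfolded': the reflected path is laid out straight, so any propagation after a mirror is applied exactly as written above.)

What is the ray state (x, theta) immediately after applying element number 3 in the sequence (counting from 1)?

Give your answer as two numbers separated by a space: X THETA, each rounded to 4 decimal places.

Initial: x=-10.0000 theta=-0.3000
After 1 (propagate distance d=6): x=-11.8000 theta=-0.3000
After 2 (thin lens f=54): x=-11.8000 theta=-11/135 (≈-0.0815)
After 3 (propagate distance d=30): x=-641/45 (≈-14.2444) theta=-11/135 (≈-0.0815)
Rounded to 4 decimal places: x = -14.2444, theta = -0.0815

Answer: -14.2444 -0.0815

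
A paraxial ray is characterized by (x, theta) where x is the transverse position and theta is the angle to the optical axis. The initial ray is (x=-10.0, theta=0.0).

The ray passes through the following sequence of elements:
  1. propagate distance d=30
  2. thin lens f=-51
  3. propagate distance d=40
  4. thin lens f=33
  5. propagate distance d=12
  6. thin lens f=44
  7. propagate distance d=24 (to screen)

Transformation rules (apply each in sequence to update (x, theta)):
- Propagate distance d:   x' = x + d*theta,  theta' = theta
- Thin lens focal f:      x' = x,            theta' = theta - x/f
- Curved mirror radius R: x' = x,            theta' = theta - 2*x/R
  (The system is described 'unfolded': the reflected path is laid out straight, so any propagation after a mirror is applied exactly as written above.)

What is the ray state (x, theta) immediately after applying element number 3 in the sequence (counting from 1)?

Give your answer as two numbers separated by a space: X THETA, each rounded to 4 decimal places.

Answer: -17.8431 -0.1961

Derivation:
Initial: x=-10.0000 theta=0.0000
After 1 (propagate distance d=30): x=-10.0000 theta=0.0000
After 2 (thin lens f=-51): x=-10.0000 theta=-10/51 (≈-0.1961)
After 3 (propagate distance d=40): x=-910/51 (≈-17.8431) theta=-10/51 (≈-0.1961)
Rounded to 4 decimal places: x = -17.8431, theta = -0.1961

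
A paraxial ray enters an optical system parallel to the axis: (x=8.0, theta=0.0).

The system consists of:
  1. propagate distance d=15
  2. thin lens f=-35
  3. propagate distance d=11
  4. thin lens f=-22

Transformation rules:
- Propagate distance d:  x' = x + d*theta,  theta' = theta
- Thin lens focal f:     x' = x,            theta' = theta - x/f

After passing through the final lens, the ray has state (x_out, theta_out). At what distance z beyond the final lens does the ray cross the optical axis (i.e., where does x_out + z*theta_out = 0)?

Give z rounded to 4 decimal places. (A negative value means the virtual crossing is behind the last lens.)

Answer: -14.8824

Derivation:
Initial: x=8.0000 theta=0.0000
After 1 (propagate distance d=15): x=8.0000 theta=0.0000
After 2 (thin lens f=-35): x=8.0000 theta=8/35 (≈0.2286)
After 3 (propagate distance d=11): x=368/35 (≈10.5143) theta=8/35 (≈0.2286)
After 4 (thin lens f=-22): x=368/35 (≈10.5143) theta=272/385 (≈0.7065)
z_focus = -x_out/theta_out = -(368/35)/(272/385) = -253/17 ≈ -14.8824
Rounded to 4 decimal places: z = -14.8824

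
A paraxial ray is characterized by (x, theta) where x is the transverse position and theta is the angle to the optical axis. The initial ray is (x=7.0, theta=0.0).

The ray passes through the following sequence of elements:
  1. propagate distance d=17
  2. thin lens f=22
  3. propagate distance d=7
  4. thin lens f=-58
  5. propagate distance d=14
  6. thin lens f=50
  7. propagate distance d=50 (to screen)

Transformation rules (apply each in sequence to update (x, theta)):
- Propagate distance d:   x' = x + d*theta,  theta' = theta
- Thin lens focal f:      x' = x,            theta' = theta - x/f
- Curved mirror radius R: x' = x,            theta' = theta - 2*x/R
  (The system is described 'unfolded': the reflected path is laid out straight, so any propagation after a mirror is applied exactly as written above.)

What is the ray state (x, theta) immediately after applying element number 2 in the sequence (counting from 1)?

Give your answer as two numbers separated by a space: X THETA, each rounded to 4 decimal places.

Initial: x=7.0000 theta=0.0000
After 1 (propagate distance d=17): x=7.0000 theta=0.0000
After 2 (thin lens f=22): x=7.0000 theta=-7/22 (≈-0.3182)
Rounded to 4 decimal places: x = 7.0000, theta = -0.3182

Answer: 7.0000 -0.3182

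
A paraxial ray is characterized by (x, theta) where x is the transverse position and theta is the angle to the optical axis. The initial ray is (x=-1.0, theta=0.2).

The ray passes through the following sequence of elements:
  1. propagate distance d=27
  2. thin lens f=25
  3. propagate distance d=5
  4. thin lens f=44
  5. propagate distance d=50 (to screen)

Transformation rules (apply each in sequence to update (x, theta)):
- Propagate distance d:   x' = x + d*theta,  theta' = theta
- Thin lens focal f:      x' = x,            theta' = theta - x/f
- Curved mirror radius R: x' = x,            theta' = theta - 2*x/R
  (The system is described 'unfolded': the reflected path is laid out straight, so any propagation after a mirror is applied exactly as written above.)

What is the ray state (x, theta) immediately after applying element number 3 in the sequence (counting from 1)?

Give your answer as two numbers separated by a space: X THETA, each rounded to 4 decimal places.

Initial: x=-1.0000 theta=0.2000
After 1 (propagate distance d=27): x=4.4000 theta=0.2000
After 2 (thin lens f=25): x=4.4000 theta=0.0240
After 3 (propagate distance d=5): x=4.5200 theta=0.0240
Rounded to 4 decimal places: x = 4.5200, theta = 0.0240

Answer: 4.5200 0.0240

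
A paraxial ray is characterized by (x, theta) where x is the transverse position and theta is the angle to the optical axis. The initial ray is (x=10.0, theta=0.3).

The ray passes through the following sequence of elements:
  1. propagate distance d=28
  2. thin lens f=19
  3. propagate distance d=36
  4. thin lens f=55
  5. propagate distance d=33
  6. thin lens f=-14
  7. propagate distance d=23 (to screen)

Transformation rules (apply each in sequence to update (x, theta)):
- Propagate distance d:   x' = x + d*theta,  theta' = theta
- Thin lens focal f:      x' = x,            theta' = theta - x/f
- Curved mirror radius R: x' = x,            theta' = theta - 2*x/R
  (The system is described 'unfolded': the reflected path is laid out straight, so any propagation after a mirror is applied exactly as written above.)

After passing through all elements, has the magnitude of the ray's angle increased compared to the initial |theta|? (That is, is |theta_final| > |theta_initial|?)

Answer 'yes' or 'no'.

Initial: x=10.0000 theta=0.3000
After 1 (propagate distance d=28): x=18.4000 theta=0.3000
After 2 (thin lens f=19): x=18.4000 theta=-127/190 (≈-0.6684)
After 3 (propagate distance d=36): x=-538/95 (≈-5.6632) theta=-127/190 (≈-0.6684)
After 4 (thin lens f=55): x=-538/95 (≈-5.6632) theta=-311/550 (≈-0.5655)
After 5 (propagate distance d=33): x=-23107/950 (≈-24.3232) theta=-311/550 (≈-0.5655)
After 6 (thin lens f=-14): x=-23107/950 (≈-24.3232) theta=-48129/20900 (≈-2.3028)
After 7 (propagate distance d=23 (to screen)): x=-1615321/20900 (≈-77.2881) theta=-48129/20900 (≈-2.3028)
|theta_initial|=0.3000 |theta_final|=48129/20900 (≈2.3028) -> increased

Answer: yes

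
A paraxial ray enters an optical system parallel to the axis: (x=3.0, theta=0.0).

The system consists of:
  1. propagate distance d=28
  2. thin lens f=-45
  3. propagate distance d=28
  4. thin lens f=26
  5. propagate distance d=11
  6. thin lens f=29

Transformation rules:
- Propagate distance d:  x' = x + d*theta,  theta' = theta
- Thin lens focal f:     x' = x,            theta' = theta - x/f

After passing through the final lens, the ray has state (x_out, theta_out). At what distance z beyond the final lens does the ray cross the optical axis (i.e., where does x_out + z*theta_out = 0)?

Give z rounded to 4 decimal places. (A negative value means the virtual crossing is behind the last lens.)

Initial: x=3.0000 theta=0.0000
After 1 (propagate distance d=28): x=3.0000 theta=0.0000
After 2 (thin lens f=-45): x=3.0000 theta=1/15 (≈0.0667)
After 3 (propagate distance d=28): x=73/15 (≈4.8667) theta=1/15 (≈0.0667)
After 4 (thin lens f=26): x=73/15 (≈4.8667) theta=-47/390 (≈-0.1205)
After 5 (propagate distance d=11): x=1381/390 (≈3.5410) theta=-47/390 (≈-0.1205)
After 6 (thin lens f=29): x=1381/390 (≈3.5410) theta=-1372/5655 (≈-0.2426)
z_focus = -x_out/theta_out = -(1381/390)/(-1372/5655) = 40049/2744 ≈ 14.5951
Rounded to 4 decimal places: z = 14.5951

Answer: 14.5951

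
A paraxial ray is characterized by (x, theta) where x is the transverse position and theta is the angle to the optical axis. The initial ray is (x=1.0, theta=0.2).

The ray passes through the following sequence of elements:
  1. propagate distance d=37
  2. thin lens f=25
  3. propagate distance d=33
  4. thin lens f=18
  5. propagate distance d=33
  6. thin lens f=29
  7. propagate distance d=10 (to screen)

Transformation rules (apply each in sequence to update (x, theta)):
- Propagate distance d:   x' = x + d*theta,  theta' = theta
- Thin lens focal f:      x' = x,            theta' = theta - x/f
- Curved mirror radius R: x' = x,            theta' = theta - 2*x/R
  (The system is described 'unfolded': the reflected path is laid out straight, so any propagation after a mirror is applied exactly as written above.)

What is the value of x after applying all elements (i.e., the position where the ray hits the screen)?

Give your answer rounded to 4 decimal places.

Answer: -8.6096

Derivation:
Initial: x=1.0000 theta=0.2000
After 1 (propagate distance d=37): x=8.4000 theta=0.2000
After 2 (thin lens f=25): x=8.4000 theta=-0.1360
After 3 (propagate distance d=33): x=3.9120 theta=-0.1360
After 4 (thin lens f=18): x=3.9120 theta=-53/150 (≈-0.3533)
After 5 (propagate distance d=33): x=-7.7480 theta=-53/150 (≈-0.3533)
After 6 (thin lens f=29): x=-7.7480 theta=-937/10875 (≈-0.0862)
After 7 (propagate distance d=10 (to screen)): x=-187259/21750 (≈-8.6096) theta=-937/10875 (≈-0.0862)
Rounded to 4 decimal places: x = -8.6096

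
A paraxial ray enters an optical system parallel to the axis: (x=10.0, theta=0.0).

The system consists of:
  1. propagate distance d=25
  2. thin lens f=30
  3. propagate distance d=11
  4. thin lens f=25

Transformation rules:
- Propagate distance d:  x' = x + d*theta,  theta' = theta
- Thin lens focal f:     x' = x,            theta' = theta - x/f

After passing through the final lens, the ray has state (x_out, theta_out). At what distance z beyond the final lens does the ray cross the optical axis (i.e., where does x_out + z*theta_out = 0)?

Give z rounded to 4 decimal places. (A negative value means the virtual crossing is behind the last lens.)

Initial: x=10.0000 theta=0.0000
After 1 (propagate distance d=25): x=10.0000 theta=0.0000
After 2 (thin lens f=30): x=10.0000 theta=-1/3 (≈-0.3333)
After 3 (propagate distance d=11): x=19/3 (≈6.3333) theta=-1/3 (≈-0.3333)
After 4 (thin lens f=25): x=19/3 (≈6.3333) theta=-44/75 (≈-0.5867)
z_focus = -x_out/theta_out = -(19/3)/(-44/75) = 475/44 ≈ 10.7955
Rounded to 4 decimal places: z = 10.7955

Answer: 10.7955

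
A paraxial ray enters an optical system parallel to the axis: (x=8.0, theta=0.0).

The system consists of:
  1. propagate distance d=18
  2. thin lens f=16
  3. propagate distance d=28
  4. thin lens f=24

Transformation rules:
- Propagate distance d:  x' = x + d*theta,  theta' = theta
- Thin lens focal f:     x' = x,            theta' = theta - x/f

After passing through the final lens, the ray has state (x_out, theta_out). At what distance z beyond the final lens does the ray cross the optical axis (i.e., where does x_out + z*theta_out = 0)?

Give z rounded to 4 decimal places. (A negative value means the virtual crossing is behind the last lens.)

Answer: -24.0000

Derivation:
Initial: x=8.0000 theta=0.0000
After 1 (propagate distance d=18): x=8.0000 theta=0.0000
After 2 (thin lens f=16): x=8.0000 theta=-0.5000
After 3 (propagate distance d=28): x=-6.0000 theta=-0.5000
After 4 (thin lens f=24): x=-6.0000 theta=-0.2500
z_focus = -x_out/theta_out = -(-6.0000)/(-0.2500) = -24.0000
Rounded to 4 decimal places: z = -24.0000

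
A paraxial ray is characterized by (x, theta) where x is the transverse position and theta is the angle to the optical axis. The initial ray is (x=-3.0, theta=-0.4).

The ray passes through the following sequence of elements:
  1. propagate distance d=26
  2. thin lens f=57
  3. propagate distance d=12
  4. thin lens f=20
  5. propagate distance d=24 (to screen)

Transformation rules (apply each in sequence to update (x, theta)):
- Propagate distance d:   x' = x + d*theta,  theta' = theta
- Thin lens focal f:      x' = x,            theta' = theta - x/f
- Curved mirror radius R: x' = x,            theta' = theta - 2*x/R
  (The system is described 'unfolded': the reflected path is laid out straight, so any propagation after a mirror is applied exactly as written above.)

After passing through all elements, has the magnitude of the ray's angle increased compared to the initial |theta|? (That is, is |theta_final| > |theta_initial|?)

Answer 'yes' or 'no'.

Initial: x=-3.0000 theta=-0.4000
After 1 (propagate distance d=26): x=-13.4000 theta=-0.4000
After 2 (thin lens f=57): x=-13.4000 theta=-47/285 (≈-0.1649)
After 3 (propagate distance d=12): x=-1461/95 (≈-15.3789) theta=-47/285 (≈-0.1649)
After 4 (thin lens f=20): x=-1461/95 (≈-15.3789) theta=3443/5700 (≈0.6040)
After 5 (propagate distance d=24 (to screen)): x=-419/475 (≈-0.8821) theta=3443/5700 (≈0.6040)
|theta_initial|=0.4000 |theta_final|=3443/5700 (≈0.6040) -> increased

Answer: yes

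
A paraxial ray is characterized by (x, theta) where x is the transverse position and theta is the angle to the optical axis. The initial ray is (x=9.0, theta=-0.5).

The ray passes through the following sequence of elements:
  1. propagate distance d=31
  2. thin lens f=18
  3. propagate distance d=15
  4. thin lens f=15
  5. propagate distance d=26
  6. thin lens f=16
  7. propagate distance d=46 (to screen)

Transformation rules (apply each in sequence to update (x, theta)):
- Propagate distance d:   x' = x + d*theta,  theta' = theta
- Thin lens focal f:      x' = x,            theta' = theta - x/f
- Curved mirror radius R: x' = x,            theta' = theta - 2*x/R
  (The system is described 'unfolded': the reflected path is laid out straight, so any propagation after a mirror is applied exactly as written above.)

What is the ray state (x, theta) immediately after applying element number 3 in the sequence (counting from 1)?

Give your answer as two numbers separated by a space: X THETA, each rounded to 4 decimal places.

Answer: -8.5833 -0.1389

Derivation:
Initial: x=9.0000 theta=-0.5000
After 1 (propagate distance d=31): x=-6.5000 theta=-0.5000
After 2 (thin lens f=18): x=-6.5000 theta=-5/36 (≈-0.1389)
After 3 (propagate distance d=15): x=-103/12 (≈-8.5833) theta=-5/36 (≈-0.1389)
Rounded to 4 decimal places: x = -8.5833, theta = -0.1389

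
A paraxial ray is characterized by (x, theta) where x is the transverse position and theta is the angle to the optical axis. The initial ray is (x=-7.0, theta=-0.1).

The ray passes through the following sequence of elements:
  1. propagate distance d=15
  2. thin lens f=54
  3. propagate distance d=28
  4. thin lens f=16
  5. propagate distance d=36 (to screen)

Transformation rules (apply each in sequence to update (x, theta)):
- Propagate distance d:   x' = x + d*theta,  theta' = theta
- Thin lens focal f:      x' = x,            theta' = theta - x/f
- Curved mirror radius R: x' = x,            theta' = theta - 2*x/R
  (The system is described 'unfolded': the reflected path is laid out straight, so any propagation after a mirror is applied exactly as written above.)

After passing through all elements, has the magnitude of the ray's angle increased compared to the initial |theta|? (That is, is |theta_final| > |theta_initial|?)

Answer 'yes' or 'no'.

Answer: yes

Derivation:
Initial: x=-7.0000 theta=-0.1000
After 1 (propagate distance d=15): x=-8.5000 theta=-0.1000
After 2 (thin lens f=54): x=-8.5000 theta=31/540 (≈0.0574)
After 3 (propagate distance d=28): x=-1861/270 (≈-6.8926) theta=31/540 (≈0.0574)
After 4 (thin lens f=16): x=-1861/270 (≈-6.8926) theta=703/1440 (≈0.4882)
After 5 (propagate distance d=36 (to screen)): x=11537/1080 (≈10.6824) theta=703/1440 (≈0.4882)
|theta_initial|=0.1000 |theta_final|=703/1440 (≈0.4882) -> increased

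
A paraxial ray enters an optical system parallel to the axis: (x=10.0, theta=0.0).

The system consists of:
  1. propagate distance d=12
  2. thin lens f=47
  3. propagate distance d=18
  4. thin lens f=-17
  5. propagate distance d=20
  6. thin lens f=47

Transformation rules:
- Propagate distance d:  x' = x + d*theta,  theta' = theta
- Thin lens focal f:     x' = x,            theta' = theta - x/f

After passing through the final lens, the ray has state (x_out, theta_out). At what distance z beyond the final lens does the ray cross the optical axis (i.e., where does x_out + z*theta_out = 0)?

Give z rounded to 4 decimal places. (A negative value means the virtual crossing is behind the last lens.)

Initial: x=10.0000 theta=0.0000
After 1 (propagate distance d=12): x=10.0000 theta=0.0000
After 2 (thin lens f=47): x=10.0000 theta=-10/47 (≈-0.2128)
After 3 (propagate distance d=18): x=290/47 (≈6.1702) theta=-10/47 (≈-0.2128)
After 4 (thin lens f=-17): x=290/47 (≈6.1702) theta=120/799 (≈0.1502)
After 5 (propagate distance d=20): x=7330/799 (≈9.1740) theta=120/799 (≈0.1502)
After 6 (thin lens f=47): x=7330/799 (≈9.1740) theta=-1690/37553 (≈-0.0450)
z_focus = -x_out/theta_out = -(7330/799)/(-1690/37553) = 34451/169 ≈ 203.8521
Rounded to 4 decimal places: z = 203.8521

Answer: 203.8521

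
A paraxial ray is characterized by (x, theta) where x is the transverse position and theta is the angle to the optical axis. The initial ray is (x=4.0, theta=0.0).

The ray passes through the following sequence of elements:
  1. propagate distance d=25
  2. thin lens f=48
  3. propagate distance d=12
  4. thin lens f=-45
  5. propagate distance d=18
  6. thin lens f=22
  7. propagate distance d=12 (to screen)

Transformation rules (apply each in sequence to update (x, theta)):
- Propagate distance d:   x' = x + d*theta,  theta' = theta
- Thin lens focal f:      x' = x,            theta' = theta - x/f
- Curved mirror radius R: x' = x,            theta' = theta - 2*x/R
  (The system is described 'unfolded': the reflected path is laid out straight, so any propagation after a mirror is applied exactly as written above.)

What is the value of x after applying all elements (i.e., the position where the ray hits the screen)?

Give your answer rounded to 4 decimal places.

Initial: x=4.0000 theta=0.0000
After 1 (propagate distance d=25): x=4.0000 theta=0.0000
After 2 (thin lens f=48): x=4.0000 theta=-1/12 (≈-0.0833)
After 3 (propagate distance d=12): x=3.0000 theta=-1/12 (≈-0.0833)
After 4 (thin lens f=-45): x=3.0000 theta=-1/60 (≈-0.0167)
After 5 (propagate distance d=18): x=2.7000 theta=-1/60 (≈-0.0167)
After 6 (thin lens f=22): x=2.7000 theta=-23/165 (≈-0.1394)
After 7 (propagate distance d=12 (to screen)): x=113/110 (≈1.0273) theta=-23/165 (≈-0.1394)
Rounded to 4 decimal places: x = 1.0273

Answer: 1.0273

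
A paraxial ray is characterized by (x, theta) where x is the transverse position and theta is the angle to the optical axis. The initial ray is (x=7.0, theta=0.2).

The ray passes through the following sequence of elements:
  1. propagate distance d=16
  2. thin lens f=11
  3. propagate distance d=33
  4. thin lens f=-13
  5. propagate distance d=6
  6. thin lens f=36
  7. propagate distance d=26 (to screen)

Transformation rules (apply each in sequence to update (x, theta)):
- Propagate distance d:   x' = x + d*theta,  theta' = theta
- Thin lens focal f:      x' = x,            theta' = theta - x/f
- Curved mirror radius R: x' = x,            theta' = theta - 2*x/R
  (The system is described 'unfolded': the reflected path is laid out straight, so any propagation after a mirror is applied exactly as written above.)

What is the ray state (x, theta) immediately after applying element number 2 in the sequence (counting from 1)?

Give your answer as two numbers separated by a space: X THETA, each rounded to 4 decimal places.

Answer: 10.2000 -0.7273

Derivation:
Initial: x=7.0000 theta=0.2000
After 1 (propagate distance d=16): x=10.2000 theta=0.2000
After 2 (thin lens f=11): x=10.2000 theta=-8/11 (≈-0.7273)
Rounded to 4 decimal places: x = 10.2000, theta = -0.7273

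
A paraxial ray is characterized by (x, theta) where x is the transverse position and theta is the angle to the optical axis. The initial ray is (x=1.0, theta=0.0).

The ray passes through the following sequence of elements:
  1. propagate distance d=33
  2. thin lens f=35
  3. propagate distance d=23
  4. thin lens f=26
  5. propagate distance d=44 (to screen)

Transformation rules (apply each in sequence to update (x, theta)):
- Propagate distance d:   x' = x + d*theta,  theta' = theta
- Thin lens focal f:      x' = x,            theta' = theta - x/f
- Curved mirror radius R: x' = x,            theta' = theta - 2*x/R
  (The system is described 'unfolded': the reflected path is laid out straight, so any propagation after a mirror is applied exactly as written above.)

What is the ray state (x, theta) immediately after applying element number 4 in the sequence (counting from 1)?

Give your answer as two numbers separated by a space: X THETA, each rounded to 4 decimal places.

Answer: 0.3429 -0.0418

Derivation:
Initial: x=1.0000 theta=0.0000
After 1 (propagate distance d=33): x=1.0000 theta=0.0000
After 2 (thin lens f=35): x=1.0000 theta=-1/35 (≈-0.0286)
After 3 (propagate distance d=23): x=12/35 (≈0.3429) theta=-1/35 (≈-0.0286)
After 4 (thin lens f=26): x=12/35 (≈0.3429) theta=-19/455 (≈-0.0418)
Rounded to 4 decimal places: x = 0.3429, theta = -0.0418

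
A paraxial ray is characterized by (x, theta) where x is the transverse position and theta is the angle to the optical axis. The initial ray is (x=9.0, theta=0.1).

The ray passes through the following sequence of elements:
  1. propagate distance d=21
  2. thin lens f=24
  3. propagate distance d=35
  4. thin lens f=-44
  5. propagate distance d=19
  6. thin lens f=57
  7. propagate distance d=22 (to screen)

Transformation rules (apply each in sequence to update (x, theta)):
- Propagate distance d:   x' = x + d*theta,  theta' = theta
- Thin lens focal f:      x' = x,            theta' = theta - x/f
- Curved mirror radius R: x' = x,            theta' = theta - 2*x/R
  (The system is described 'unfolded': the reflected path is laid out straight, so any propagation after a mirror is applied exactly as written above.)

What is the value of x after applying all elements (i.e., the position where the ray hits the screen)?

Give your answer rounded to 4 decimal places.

Initial: x=9.0000 theta=0.1000
After 1 (propagate distance d=21): x=11.1000 theta=0.1000
After 2 (thin lens f=24): x=11.1000 theta=-0.3625
After 3 (propagate distance d=35): x=-1.5875 theta=-0.3625
After 4 (thin lens f=-44): x=-1.5875 theta=-1403/3520 (≈-0.3986)
After 5 (propagate distance d=19): x=-6449/704 (≈-9.1605) theta=-1403/3520 (≈-0.3986)
After 6 (thin lens f=57): x=-6449/704 (≈-9.1605) theta=-23863/100320 (≈-0.2379)
After 7 (propagate distance d=22 (to screen)): x=-2887937/200640 (≈-14.3936) theta=-23863/100320 (≈-0.2379)
Rounded to 4 decimal places: x = -14.3936

Answer: -14.3936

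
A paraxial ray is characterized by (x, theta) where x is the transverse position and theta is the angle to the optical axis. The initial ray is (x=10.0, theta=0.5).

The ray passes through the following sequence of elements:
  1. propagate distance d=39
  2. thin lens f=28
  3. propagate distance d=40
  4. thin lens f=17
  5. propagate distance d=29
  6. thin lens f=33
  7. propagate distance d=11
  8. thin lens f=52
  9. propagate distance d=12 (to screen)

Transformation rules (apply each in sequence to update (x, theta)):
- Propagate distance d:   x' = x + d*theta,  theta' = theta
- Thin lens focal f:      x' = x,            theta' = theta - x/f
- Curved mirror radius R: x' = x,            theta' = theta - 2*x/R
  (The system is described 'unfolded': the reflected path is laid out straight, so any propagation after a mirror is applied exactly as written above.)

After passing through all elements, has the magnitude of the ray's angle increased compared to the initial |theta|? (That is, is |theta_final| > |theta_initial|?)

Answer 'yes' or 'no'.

Initial: x=10.0000 theta=0.5000
After 1 (propagate distance d=39): x=29.5000 theta=0.5000
After 2 (thin lens f=28): x=29.5000 theta=-31/56 (≈-0.5536)
After 3 (propagate distance d=40): x=103/14 (≈7.3571) theta=-31/56 (≈-0.5536)
After 4 (thin lens f=17): x=103/14 (≈7.3571) theta=-939/952 (≈-0.9863)
After 5 (propagate distance d=29): x=-20227/952 (≈-21.2468) theta=-939/952 (≈-0.9863)
After 6 (thin lens f=33): x=-20227/952 (≈-21.2468) theta=-1345/3927 (≈-0.3425)
After 7 (propagate distance d=11): x=-71441/2856 (≈-25.0144) theta=-1345/3927 (≈-0.3425)
After 8 (thin lens f=52): x=-71441/2856 (≈-25.0144) theta=32333/233376 (≈0.1385)
After 9 (propagate distance d=12 (to screen)): x=-4768535/204204 (≈-23.3518) theta=32333/233376 (≈0.1385)
|theta_initial|=0.5000 |theta_final|=32333/233376 (≈0.1385) -> not increased

Answer: no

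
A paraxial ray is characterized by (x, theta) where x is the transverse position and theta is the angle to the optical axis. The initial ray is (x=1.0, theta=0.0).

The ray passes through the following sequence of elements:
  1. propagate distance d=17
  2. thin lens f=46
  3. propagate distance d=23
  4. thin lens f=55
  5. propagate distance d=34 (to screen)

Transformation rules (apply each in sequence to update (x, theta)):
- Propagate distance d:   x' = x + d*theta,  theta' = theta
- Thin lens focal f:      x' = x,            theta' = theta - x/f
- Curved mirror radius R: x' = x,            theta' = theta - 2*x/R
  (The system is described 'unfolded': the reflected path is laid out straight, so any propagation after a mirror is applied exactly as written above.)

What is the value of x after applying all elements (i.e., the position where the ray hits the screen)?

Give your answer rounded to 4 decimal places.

Answer: -0.5482

Derivation:
Initial: x=1.0000 theta=0.0000
After 1 (propagate distance d=17): x=1.0000 theta=0.0000
After 2 (thin lens f=46): x=1.0000 theta=-1/46 (≈-0.0217)
After 3 (propagate distance d=23): x=0.5000 theta=-1/46 (≈-0.0217)
After 4 (thin lens f=55): x=0.5000 theta=-39/1265 (≈-0.0308)
After 5 (propagate distance d=34 (to screen)): x=-1387/2530 (≈-0.5482) theta=-39/1265 (≈-0.0308)
Rounded to 4 decimal places: x = -0.5482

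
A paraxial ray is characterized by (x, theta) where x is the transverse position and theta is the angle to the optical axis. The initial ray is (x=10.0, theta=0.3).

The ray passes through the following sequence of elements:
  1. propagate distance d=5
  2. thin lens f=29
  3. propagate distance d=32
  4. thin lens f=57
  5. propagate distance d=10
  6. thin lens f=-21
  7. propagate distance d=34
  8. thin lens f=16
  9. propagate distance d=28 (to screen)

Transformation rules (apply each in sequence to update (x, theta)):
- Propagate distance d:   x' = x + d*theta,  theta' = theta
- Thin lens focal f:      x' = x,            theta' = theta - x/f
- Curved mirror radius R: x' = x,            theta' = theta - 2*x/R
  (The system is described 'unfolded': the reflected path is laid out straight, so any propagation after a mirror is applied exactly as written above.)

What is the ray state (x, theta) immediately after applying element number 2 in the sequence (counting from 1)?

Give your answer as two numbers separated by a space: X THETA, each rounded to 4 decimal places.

Answer: 11.5000 -0.0966

Derivation:
Initial: x=10.0000 theta=0.3000
After 1 (propagate distance d=5): x=11.5000 theta=0.3000
After 2 (thin lens f=29): x=11.5000 theta=-14/145 (≈-0.0966)
Rounded to 4 decimal places: x = 11.5000, theta = -0.0966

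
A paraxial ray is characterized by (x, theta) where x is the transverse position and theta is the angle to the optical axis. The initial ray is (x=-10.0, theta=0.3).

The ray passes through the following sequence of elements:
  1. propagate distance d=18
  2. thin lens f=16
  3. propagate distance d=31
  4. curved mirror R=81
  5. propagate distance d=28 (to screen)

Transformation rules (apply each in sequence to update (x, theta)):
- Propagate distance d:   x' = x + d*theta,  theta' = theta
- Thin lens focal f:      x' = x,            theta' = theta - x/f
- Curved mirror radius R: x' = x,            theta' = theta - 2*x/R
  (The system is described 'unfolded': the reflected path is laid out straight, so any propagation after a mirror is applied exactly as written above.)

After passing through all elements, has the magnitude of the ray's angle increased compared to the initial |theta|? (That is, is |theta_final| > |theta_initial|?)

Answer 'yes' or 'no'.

Initial: x=-10.0000 theta=0.3000
After 1 (propagate distance d=18): x=-4.6000 theta=0.3000
After 2 (thin lens f=16): x=-4.6000 theta=0.5875
After 3 (propagate distance d=31): x=13.6125 theta=0.5875
After 4 (curved mirror R=81): x=13.6125 theta=181/720 (≈0.2514)
After 5 (propagate distance d=28 (to screen)): x=14869/720 (≈20.6514) theta=181/720 (≈0.2514)
|theta_initial|=0.3000 |theta_final|=181/720 (≈0.2514) -> not increased

Answer: no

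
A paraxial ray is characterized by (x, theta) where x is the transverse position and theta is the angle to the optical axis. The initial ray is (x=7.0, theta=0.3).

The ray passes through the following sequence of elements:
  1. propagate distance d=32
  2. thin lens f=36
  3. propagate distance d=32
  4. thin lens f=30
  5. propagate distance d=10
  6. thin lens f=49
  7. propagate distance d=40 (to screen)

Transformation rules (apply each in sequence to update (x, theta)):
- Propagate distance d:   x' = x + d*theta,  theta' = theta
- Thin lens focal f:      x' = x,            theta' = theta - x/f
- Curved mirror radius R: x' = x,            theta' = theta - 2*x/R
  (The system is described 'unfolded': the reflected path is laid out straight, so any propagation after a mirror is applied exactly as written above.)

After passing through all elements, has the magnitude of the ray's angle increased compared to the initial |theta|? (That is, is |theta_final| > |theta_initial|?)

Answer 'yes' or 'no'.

Initial: x=7.0000 theta=0.3000
After 1 (propagate distance d=32): x=16.6000 theta=0.3000
After 2 (thin lens f=36): x=16.6000 theta=-29/180 (≈-0.1611)
After 3 (propagate distance d=32): x=103/9 (≈11.4444) theta=-29/180 (≈-0.1611)
After 4 (thin lens f=30): x=103/9 (≈11.4444) theta=-293/540 (≈-0.5426)
After 5 (propagate distance d=10): x=325/54 (≈6.0185) theta=-293/540 (≈-0.5426)
After 6 (thin lens f=49): x=325/54 (≈6.0185) theta=-5869/8820 (≈-0.6654)
After 7 (propagate distance d=40 (to screen)): x=-54503/2646 (≈-20.5983) theta=-5869/8820 (≈-0.6654)
|theta_initial|=0.3000 |theta_final|=5869/8820 (≈0.6654) -> increased

Answer: yes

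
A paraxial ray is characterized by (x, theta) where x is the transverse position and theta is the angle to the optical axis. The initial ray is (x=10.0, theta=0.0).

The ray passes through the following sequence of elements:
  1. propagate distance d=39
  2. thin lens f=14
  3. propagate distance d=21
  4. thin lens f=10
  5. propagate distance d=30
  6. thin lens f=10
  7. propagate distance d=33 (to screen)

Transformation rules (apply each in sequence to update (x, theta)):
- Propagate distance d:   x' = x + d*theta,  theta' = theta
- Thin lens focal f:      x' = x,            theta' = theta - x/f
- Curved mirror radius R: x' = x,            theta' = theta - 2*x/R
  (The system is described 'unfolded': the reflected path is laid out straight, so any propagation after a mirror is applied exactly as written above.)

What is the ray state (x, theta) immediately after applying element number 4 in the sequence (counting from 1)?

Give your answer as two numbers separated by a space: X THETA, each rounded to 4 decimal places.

Answer: -5.0000 -0.2143

Derivation:
Initial: x=10.0000 theta=0.0000
After 1 (propagate distance d=39): x=10.0000 theta=0.0000
After 2 (thin lens f=14): x=10.0000 theta=-5/7 (≈-0.7143)
After 3 (propagate distance d=21): x=-5.0000 theta=-5/7 (≈-0.7143)
After 4 (thin lens f=10): x=-5.0000 theta=-3/14 (≈-0.2143)
Rounded to 4 decimal places: x = -5.0000, theta = -0.2143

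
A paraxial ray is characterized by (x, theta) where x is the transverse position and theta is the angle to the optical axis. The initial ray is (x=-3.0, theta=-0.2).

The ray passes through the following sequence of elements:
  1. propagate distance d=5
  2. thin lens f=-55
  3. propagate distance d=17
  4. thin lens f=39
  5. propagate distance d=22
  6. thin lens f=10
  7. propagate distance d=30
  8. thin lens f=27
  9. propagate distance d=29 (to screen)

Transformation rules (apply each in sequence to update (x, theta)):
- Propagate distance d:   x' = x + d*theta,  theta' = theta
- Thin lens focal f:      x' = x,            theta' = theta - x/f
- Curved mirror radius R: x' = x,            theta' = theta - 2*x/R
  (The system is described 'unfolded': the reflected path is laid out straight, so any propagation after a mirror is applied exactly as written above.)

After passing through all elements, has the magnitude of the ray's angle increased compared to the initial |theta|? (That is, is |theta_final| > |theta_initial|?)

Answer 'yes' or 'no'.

Initial: x=-3.0000 theta=-0.2000
After 1 (propagate distance d=5): x=-4.0000 theta=-0.2000
After 2 (thin lens f=-55): x=-4.0000 theta=-3/11 (≈-0.2727)
After 3 (propagate distance d=17): x=-95/11 (≈-8.6364) theta=-3/11 (≈-0.2727)
After 4 (thin lens f=39): x=-95/11 (≈-8.6364) theta=-2/39 (≈-0.0513)
After 5 (propagate distance d=22): x=-4189/429 (≈-9.7646) theta=-2/39 (≈-0.0513)
After 6 (thin lens f=10): x=-4189/429 (≈-9.7646) theta=1323/1430 (≈0.9252)
After 7 (propagate distance d=30): x=7718/429 (≈17.9907) theta=1323/1430 (≈0.9252)
After 8 (thin lens f=27): x=7718/429 (≈17.9907) theta=29983/115830 (≈0.2589)
After 9 (propagate distance d=29 (to screen)): x=2953367/115830 (≈25.4974) theta=29983/115830 (≈0.2589)
|theta_initial|=0.2000 |theta_final|=29983/115830 (≈0.2589) -> increased

Answer: yes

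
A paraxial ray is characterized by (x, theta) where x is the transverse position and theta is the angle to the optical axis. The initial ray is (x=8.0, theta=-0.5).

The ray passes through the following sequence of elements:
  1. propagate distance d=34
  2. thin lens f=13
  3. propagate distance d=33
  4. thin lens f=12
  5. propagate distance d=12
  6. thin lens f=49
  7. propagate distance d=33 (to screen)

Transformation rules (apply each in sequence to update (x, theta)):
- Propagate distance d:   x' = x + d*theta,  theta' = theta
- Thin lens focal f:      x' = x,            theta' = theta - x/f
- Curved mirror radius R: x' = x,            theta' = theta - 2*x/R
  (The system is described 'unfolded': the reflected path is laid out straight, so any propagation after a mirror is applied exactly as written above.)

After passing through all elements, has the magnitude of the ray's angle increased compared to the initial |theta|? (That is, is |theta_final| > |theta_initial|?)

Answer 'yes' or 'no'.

Answer: no

Derivation:
Initial: x=8.0000 theta=-0.5000
After 1 (propagate distance d=34): x=-9.0000 theta=-0.5000
After 2 (thin lens f=13): x=-9.0000 theta=5/26 (≈0.1923)
After 3 (propagate distance d=33): x=-69/26 (≈-2.6538) theta=5/26 (≈0.1923)
After 4 (thin lens f=12): x=-69/26 (≈-2.6538) theta=43/104 (≈0.4135)
After 5 (propagate distance d=12): x=30/13 (≈2.3077) theta=43/104 (≈0.4135)
After 6 (thin lens f=49): x=30/13 (≈2.3077) theta=1867/5096 (≈0.3664)
After 7 (propagate distance d=33 (to screen)): x=73371/5096 (≈14.3978) theta=1867/5096 (≈0.3664)
|theta_initial|=0.5000 |theta_final|=1867/5096 (≈0.3664) -> not increased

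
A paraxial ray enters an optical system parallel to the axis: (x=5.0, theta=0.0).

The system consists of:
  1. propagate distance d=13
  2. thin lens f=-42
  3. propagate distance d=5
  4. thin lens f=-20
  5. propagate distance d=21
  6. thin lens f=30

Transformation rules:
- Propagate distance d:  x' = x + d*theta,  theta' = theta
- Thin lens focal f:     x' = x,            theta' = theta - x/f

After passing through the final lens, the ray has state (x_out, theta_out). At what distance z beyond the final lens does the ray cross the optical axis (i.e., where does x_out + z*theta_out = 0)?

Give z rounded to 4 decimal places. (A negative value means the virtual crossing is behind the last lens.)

Initial: x=5.0000 theta=0.0000
After 1 (propagate distance d=13): x=5.0000 theta=0.0000
After 2 (thin lens f=-42): x=5.0000 theta=5/42 (≈0.1190)
After 3 (propagate distance d=5): x=235/42 (≈5.5952) theta=5/42 (≈0.1190)
After 4 (thin lens f=-20): x=235/42 (≈5.5952) theta=67/168 (≈0.3988)
After 5 (propagate distance d=21): x=2347/168 (≈13.9702) theta=67/168 (≈0.3988)
After 6 (thin lens f=30): x=2347/168 (≈13.9702) theta=-337/5040 (≈-0.0669)
z_focus = -x_out/theta_out = -(2347/168)/(-337/5040) = 70410/337 ≈ 208.9318
Rounded to 4 decimal places: z = 208.9318

Answer: 208.9318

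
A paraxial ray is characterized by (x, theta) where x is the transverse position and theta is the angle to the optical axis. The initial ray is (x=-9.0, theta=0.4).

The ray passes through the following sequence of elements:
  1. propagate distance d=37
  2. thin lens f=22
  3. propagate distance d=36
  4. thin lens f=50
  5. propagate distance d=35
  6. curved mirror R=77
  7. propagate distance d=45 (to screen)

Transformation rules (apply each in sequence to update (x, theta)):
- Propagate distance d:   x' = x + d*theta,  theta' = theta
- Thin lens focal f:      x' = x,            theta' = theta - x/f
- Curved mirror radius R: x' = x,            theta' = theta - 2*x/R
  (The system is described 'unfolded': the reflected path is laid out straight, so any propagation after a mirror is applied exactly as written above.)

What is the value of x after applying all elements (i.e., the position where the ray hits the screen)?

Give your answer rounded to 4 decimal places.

Answer: -4.8500

Derivation:
Initial: x=-9.0000 theta=0.4000
After 1 (propagate distance d=37): x=5.8000 theta=0.4000
After 2 (thin lens f=22): x=5.8000 theta=3/22 (≈0.1364)
After 3 (propagate distance d=36): x=589/55 (≈10.7091) theta=3/22 (≈0.1364)
After 4 (thin lens f=50): x=589/55 (≈10.7091) theta=-107/1375 (≈-0.0778)
After 5 (propagate distance d=35): x=2196/275 (≈7.9855) theta=-107/1375 (≈-0.0778)
After 6 (curved mirror R=77): x=2196/275 (≈7.9855) theta=-30199/105875 (≈-0.2852)
After 7 (propagate distance d=45 (to screen)): x=-102699/21175 (≈-4.8500) theta=-30199/105875 (≈-0.2852)
Rounded to 4 decimal places: x = -4.8500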